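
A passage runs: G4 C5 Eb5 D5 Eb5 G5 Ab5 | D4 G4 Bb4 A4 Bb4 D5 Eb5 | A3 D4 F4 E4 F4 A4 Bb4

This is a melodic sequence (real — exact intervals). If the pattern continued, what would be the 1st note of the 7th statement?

The unit is 7 notes. Position-1 pitches of the 3 shown cells: G4, D4, A3.
Carrying that down a 4th forward: E3 → B2 → F#2 → C#2.

C#2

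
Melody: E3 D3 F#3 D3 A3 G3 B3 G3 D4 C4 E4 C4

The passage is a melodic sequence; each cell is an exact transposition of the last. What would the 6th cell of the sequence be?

Unit = 4 notes; the statements start on E3, A3, D4, moving up a 4th each time.
Extending up a 4th: G4 → C5 → F5.
From F5 the exact shape gives F5 Eb5 G5 Eb5.

F5 Eb5 G5 Eb5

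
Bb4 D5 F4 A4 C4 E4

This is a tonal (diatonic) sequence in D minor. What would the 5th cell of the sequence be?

D3 F3

The 2-note cells begin on Bb4, F4, C4 — each down a 4th from the last.
Extending down a 4th: G3 → D3.
So cell 5 is D3 F3.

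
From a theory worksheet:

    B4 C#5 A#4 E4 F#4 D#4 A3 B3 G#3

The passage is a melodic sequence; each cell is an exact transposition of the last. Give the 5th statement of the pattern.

Taking 3-note groups, the heads are B4, E4, A3: the pattern moves down a 5th.
Carrying on: D3 → G2.
Statement 5 starts on G2 and keeps the same exact contour: G2 A2 F#2.

G2 A2 F#2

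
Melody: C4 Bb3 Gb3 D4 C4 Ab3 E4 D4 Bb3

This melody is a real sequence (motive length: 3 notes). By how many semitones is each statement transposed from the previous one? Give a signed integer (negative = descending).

Unit = 3 notes; the statements start on C4, D4, E4, moving up a 2nd each time.
C4→D4 is 62 − 60 = 2 semitones.

2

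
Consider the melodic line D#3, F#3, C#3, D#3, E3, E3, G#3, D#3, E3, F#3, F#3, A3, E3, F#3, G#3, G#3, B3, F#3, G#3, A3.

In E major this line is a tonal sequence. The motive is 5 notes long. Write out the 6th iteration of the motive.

B3 D#4 A3 B3 C#4

Unit = 5 notes; the statements start on D#3, E3, F#3, G#3, moving up a 2nd each time.
Carrying on: A3 → B3.
From B3 the diatonic shape gives B3 D#4 A3 B3 C#4.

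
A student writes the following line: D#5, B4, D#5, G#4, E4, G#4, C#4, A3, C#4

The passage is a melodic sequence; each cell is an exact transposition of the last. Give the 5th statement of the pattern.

Unit = 3 notes; the statements start on D#5, G#4, C#4, moving down a 5th each time.
Extending down a 5th: F#3 → B2.
So cell 5 is B2 G2 B2.

B2 G2 B2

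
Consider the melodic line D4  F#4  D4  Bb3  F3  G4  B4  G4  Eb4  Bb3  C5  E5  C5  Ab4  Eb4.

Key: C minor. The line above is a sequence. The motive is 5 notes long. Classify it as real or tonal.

Each cell has the same semitone pattern (4, -4, -4, -5) — intervals are preserved exactly.
And F#4 lies outside C minor, so the sequence is real rather than tonal.

real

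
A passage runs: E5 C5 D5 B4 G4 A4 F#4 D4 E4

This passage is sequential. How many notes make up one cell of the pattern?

3

There are 9 notes; a 3-note unit gives 3 cells:
E5 C5 D5 | B4 G4 A4 | F#4 D4 E4
That's a consistent down a 4th shift per cell, and no other grouping gives one.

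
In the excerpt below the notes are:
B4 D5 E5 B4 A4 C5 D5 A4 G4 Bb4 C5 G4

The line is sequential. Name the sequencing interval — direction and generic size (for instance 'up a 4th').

Taking 4-note groups, the heads are B4, A4, G4: the pattern moves down a 2nd.
B4 to A4 is down a 2nd.

down a 2nd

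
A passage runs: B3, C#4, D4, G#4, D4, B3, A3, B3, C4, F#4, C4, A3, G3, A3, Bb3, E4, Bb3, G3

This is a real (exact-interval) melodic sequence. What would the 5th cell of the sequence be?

Eb3 F3 Gb3 C4 Gb3 Eb3

Unit = 6 notes; the statements start on B3, A3, G3, moving down a 2nd each time.
Extending down a 2nd: F3 → Eb3.
From Eb3 the exact shape gives Eb3 F3 Gb3 C4 Gb3 Eb3.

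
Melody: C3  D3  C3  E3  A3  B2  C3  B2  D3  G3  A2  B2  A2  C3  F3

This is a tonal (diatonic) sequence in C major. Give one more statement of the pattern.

G2 A2 G2 B2 E3

Taking 5-note groups, the heads are C3, B2, A2: the pattern moves down a 2nd.
So cell 4 is G2 A2 G2 B2 E3.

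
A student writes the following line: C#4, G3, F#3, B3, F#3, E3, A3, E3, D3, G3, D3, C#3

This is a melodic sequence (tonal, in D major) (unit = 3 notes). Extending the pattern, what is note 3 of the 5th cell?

B2

With 3-note cells, note 3 of each statement runs F#3, E3, D3, C#3.
From C#3, down a 2nd gives B2.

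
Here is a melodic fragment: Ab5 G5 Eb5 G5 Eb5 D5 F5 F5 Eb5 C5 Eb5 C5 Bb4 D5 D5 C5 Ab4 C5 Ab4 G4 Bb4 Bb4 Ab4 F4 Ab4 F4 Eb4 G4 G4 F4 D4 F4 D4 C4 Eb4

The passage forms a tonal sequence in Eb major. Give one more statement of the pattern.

Eb4 D4 Bb3 D4 Bb3 Ab3 C4

Unit = 7 notes; the statements start on Ab5, F5, D5, Bb4, G4, moving down a 3rd each time.
Statement 6 starts on Eb4 and keeps the same diatonic contour: Eb4 D4 Bb3 D4 Bb3 Ab3 C4.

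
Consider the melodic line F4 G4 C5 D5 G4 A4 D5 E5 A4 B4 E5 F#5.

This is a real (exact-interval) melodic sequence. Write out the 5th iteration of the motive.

C#5 D#5 G#5 A#5

Unit = 4 notes; the statements start on F4, G4, A4, moving up a 2nd each time.
Extending up a 2nd: B4 → C#5.
So cell 5 is C#5 D#5 G#5 A#5.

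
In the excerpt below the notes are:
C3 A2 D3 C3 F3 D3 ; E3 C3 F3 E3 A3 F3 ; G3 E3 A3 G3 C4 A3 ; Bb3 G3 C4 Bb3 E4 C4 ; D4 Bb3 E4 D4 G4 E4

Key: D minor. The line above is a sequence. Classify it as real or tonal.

Every note is diatonic to D minor.
Cell 1 has -3 semitones from note 1 to 2, but cell 2 has -4 — the interval quality changes while the contour stays the same, which is the hallmark of a tonal sequence.

tonal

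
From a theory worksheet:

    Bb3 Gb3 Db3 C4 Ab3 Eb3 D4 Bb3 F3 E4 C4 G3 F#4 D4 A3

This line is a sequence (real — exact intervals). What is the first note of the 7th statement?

A#4

With a 3-note motive the entries are Bb3, C4, D4, E4, F#4, each up a 2nd from the previous.
Continuing: G#4 → A#4. Statement 7 starts on A#4.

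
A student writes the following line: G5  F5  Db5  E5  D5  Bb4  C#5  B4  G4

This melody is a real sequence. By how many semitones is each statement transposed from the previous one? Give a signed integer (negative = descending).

-3

Taking 3-note groups, the heads are G5, E5, C#5: the pattern moves down a 3rd.
G5 to E5 spans -3 semitones.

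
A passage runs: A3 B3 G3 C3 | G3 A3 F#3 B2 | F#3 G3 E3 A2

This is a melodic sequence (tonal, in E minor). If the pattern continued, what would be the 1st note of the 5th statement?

D3

Grouping in 4s, the 1st note of each cell is A3, G3, F#3.
Carrying that down a 2nd forward: E3 → D3.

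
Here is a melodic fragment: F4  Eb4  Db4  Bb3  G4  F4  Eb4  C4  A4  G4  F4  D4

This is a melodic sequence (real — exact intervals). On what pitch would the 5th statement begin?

With a 4-note motive the entries are F4, G4, A4, each up a 2nd from the previous.
Extending the heads up a 2nd: B4 → C#5.

C#5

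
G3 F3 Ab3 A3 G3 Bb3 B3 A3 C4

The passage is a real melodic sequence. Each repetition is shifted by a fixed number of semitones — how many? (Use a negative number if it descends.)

2

Taking 3-note groups, the heads are G3, A3, B3: the pattern moves up a 2nd.
Counting half-steps from G3 to A3: 2.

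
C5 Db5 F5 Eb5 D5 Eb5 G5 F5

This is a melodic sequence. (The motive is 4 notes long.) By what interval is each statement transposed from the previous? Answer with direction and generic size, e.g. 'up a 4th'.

up a 2nd

Taking 4-note groups, the heads are C5, D5: the pattern moves up a 2nd.
From C5 to D5: up a 2nd.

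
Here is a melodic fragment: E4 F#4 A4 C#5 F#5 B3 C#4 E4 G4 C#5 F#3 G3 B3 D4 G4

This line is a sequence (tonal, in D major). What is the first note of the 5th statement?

With a 5-note motive the entries are E4, B3, F#3, each down a 4th from the previous.
Extending the heads down a 4th: C#3 → G2.

G2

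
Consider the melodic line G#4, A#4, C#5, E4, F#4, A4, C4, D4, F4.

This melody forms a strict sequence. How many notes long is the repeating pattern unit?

Try groups of 3 (3 cells in 9 notes):
G#4 A#4 C#5 | E4 F#4 A4 | C4 D4 F4
Each cell is the previous one down a 3rd — so the unit is 3 notes.

3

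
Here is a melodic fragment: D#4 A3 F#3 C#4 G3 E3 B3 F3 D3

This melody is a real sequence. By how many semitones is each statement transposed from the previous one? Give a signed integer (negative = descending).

-2

With a 3-note motive the entries are D#4, C#4, B3, each down a 2nd from the previous.
D#4→C#4 is 61 − 63 = -2 semitones.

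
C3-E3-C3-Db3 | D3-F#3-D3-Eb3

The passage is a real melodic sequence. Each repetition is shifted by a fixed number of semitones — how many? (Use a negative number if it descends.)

The 4-note cells begin on C3, D3 — each up a 2nd from the last.
Counting half-steps from C3 to D3: 2.

2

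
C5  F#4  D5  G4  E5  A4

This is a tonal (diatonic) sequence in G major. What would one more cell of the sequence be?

Unit = 2 notes; the statements start on C5, D5, E5, moving up a 2nd each time.
So cell 4 is F#5 B4.

F#5 B4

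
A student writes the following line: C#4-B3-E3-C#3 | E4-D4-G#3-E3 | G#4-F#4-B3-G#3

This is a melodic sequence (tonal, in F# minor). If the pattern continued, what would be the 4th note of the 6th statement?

F#4

The unit is 4 notes. Position-4 pitches of the 3 shown cells: C#3, E3, G#3.
Carrying that up a 3rd forward: B3 → D4 → F#4.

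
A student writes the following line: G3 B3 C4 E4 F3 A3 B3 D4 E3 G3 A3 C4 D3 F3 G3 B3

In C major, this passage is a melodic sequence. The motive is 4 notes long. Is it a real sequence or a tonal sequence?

Every note is diatonic to C major.
Cell 1 has +1 semitones from note 2 to 3, but cell 2 has +2 — the interval quality changes while the contour stays the same, which is the hallmark of a tonal sequence.

tonal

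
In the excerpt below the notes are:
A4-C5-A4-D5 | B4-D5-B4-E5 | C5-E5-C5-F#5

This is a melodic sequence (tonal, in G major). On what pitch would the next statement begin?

Unit = 4 notes; the statements start on A4, B4, C5, moving up a 2nd each time.
The next head, up a 2nd from C5, is D5.

D5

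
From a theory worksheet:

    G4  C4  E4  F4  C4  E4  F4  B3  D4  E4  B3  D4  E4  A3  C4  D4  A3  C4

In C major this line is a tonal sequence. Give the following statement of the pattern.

The 6-note cells begin on G4, F4, E4 — each down a 2nd from the last.
From D4 the diatonic shape gives D4 G3 B3 C4 G3 B3.

D4 G3 B3 C4 G3 B3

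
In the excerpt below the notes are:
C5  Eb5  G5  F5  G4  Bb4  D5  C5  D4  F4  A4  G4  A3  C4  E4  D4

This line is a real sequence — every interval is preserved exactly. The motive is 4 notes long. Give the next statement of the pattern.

Taking 4-note groups, the heads are C5, G4, D4, A3: the pattern moves down a 4th.
Statement 5 starts on E3 and keeps the same exact contour: E3 G3 B3 A3.

E3 G3 B3 A3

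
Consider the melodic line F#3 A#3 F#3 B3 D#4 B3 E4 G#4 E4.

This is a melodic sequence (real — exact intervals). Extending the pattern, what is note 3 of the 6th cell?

The unit is 3 notes. Position-3 pitches of the 3 shown cells: F#3, B3, E4.
Extending up a 4th: A4 → D5 → G5.

G5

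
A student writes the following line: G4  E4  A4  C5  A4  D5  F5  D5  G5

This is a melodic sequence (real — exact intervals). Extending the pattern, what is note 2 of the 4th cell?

Grouping in 3s, the 2nd note of each cell is E4, A4, D5.
Each moves up a 4th; the next is G5.

G5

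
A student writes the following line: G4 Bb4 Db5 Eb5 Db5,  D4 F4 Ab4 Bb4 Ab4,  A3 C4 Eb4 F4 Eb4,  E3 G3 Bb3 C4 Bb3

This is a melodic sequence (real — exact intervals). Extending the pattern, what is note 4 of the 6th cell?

Grouping in 5s, the 4th note of each cell is Eb5, Bb4, F4, C4.
Extending down a 4th: G3 → D3.

D3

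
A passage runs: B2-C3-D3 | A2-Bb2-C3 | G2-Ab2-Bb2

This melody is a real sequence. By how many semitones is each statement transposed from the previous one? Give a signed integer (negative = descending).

With a 3-note motive the entries are B2, A2, G2, each down a 2nd from the previous.
Counting half-steps from B2 to A2: -2.

-2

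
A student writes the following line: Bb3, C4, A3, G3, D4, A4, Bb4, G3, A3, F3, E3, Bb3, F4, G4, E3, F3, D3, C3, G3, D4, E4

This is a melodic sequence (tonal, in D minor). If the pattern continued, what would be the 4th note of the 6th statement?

D2

With 7-note cells, note 4 of each statement runs G3, E3, C3.
Carrying that down a 3rd forward: A2 → F2 → D2.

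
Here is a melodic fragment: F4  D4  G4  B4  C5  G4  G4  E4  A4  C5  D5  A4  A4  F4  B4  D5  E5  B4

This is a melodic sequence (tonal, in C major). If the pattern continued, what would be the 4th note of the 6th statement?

G5

The unit is 6 notes. Position-4 pitches of the 3 shown cells: B4, C5, D5.
Extending up a 2nd: E5 → F5 → G5.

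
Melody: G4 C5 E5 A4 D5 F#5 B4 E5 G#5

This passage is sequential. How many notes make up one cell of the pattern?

3

9 notes total. Splitting into 3 groups of 3:
G4 C5 E5 | A4 D5 F#5 | B4 E5 G#5
Every group is a transposition up a 2nd of the one before; no shorter unit works.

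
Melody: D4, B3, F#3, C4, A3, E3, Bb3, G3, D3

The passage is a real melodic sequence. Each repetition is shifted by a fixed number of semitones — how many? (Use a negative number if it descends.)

Taking 3-note groups, the heads are D4, C4, Bb3: the pattern moves down a 2nd.
Counting half-steps from D4 to C4: -2.

-2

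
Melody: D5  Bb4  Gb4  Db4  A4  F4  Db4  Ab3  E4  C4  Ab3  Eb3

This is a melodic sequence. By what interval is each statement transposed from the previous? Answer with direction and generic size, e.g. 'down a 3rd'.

down a 4th

The 4-note cells begin on D5, A4, E4 — each down a 4th from the last.
From D5 to A4: down a 4th.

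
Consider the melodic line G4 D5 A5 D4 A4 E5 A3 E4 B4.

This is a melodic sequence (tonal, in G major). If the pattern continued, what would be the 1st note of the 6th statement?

Grouping in 3s, the 1st note of each cell is G4, D4, A3.
Extending down a 4th: E3 → B2 → F#2.

F#2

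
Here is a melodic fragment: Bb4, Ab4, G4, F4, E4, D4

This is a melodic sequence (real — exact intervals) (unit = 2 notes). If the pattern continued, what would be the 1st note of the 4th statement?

C#4

Grouping in 2s, the 1st note of each cell is Bb4, G4, E4.
From E4, down a 3rd gives C#4.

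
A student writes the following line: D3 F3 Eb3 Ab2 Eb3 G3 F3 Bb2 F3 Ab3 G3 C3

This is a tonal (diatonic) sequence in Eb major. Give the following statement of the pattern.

The 4-note cells begin on D3, Eb3, F3 — each up a 2nd from the last.
So cell 4 is G3 Bb3 Ab3 D3.

G3 Bb3 Ab3 D3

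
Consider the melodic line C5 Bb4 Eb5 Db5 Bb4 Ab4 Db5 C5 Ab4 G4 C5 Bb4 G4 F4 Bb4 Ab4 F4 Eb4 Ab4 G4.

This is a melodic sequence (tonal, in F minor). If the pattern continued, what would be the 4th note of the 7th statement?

The unit is 4 notes. Position-4 pitches of the 5 shown cells: Db5, C5, Bb4, Ab4, G4.
Extending down a 2nd: F4 → Eb4.

Eb4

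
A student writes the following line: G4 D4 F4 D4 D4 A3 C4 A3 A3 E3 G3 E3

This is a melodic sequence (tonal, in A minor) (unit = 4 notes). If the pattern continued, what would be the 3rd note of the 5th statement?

With 4-note cells, note 3 of each statement runs F4, C4, G3.
Carrying that down a 4th forward: D3 → A2.

A2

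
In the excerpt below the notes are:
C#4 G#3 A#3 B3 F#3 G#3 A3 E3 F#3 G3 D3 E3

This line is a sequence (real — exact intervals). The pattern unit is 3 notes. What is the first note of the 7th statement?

With a 3-note motive the entries are C#4, B3, A3, G3, each down a 2nd from the previous.
Extending the heads down a 2nd: F3 → Eb3 → Db3.

Db3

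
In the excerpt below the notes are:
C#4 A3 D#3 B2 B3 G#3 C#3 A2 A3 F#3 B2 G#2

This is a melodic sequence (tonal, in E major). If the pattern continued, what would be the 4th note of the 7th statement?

With 4-note cells, note 4 of each statement runs B2, A2, G#2.
Carrying that down a 2nd forward: F#2 → E2 → D#2 → C#2.

C#2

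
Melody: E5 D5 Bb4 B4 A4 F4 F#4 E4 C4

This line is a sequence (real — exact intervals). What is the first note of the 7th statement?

Taking 3-note groups, the heads are E5, B4, F#4: the pattern moves down a 4th.
Continuing: C#4 → G#3 → D#3 → A#2. Statement 7 starts on A#2.

A#2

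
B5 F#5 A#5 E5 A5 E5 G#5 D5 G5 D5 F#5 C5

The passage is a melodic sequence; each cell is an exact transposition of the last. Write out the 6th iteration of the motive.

Unit = 4 notes; the statements start on B5, A5, G5, moving down a 2nd each time.
Carrying on: F5 → Eb5 → Db5.
Statement 6 starts on Db5 and keeps the same exact contour: Db5 Ab4 C5 Gb4.

Db5 Ab4 C5 Gb4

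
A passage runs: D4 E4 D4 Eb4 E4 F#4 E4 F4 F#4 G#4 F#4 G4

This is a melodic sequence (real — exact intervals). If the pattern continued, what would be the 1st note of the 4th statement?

The unit is 4 notes. Position-1 pitches of the 3 shown cells: D4, E4, F#4.
From F#4, up a 2nd gives G#4.

G#4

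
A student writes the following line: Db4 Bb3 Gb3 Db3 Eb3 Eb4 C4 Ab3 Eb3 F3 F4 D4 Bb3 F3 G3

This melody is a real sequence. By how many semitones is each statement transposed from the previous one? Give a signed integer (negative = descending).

Taking 5-note groups, the heads are Db4, Eb4, F4: the pattern moves up a 2nd.
Db4→Eb4 is 63 − 61 = 2 semitones.

2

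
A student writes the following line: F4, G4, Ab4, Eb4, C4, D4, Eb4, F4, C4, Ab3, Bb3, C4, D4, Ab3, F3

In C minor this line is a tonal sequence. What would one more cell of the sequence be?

G3 Ab3 Bb3 F3 D3

Unit = 5 notes; the statements start on F4, D4, Bb3, moving down a 3rd each time.
Statement 4 starts on G3 and keeps the same diatonic contour: G3 Ab3 Bb3 F3 D3.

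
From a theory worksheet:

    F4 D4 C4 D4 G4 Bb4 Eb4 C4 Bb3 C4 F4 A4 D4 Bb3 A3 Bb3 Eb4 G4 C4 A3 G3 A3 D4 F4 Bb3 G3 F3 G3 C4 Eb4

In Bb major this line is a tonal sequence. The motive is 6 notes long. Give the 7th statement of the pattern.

Taking 6-note groups, the heads are F4, Eb4, D4, C4, Bb3: the pattern moves down a 2nd.
Carrying on: A3 → G3.
From G3 the diatonic shape gives G3 Eb3 D3 Eb3 A3 C4.

G3 Eb3 D3 Eb3 A3 C4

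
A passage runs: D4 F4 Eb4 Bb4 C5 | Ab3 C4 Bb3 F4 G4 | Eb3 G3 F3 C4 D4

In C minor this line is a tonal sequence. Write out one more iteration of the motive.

Taking 5-note groups, the heads are D4, Ab3, Eb3: the pattern moves down a 4th.
From Bb2 the diatonic shape gives Bb2 D3 C3 G3 Ab3.

Bb2 D3 C3 G3 Ab3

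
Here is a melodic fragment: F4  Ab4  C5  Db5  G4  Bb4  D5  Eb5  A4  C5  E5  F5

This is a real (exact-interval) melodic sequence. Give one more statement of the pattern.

With a 4-note motive the entries are F4, G4, A4, each up a 2nd from the previous.
So cell 4 is B4 D5 F#5 G5.

B4 D5 F#5 G5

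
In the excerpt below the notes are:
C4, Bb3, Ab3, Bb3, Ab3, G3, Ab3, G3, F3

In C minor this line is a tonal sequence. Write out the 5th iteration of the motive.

Unit = 3 notes; the statements start on C4, Bb3, Ab3, moving down a 2nd each time.
Extending down a 2nd: G3 → F3.
So cell 5 is F3 Eb3 D3.

F3 Eb3 D3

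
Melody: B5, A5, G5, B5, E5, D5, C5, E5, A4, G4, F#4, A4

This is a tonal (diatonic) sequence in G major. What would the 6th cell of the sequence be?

C3 B2 A2 C3

Unit = 4 notes; the statements start on B5, E5, A4, moving down a 5th each time.
Carrying on: D4 → G3 → C3.
So cell 6 is C3 B2 A2 C3.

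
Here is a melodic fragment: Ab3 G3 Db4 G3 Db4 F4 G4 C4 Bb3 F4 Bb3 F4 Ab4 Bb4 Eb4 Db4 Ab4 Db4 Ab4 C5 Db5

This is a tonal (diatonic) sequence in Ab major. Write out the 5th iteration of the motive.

Bb4 Ab4 Eb5 Ab4 Eb5 G5 Ab5

Taking 7-note groups, the heads are Ab3, C4, Eb4: the pattern moves up a 3rd.
Carrying on: G4 → Bb4.
Statement 5 starts on Bb4 and keeps the same diatonic contour: Bb4 Ab4 Eb5 Ab4 Eb5 G5 Ab5.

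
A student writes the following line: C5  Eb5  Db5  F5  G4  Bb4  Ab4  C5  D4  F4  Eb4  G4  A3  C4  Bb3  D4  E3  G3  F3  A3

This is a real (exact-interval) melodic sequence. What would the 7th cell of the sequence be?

F#2 A2 G2 B2

The 4-note cells begin on C5, G4, D4, A3, E3 — each down a 4th from the last.
Carrying on: B2 → F#2.
So cell 7 is F#2 A2 G2 B2.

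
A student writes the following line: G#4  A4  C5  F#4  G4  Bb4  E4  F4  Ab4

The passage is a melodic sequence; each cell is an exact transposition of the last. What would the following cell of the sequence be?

D4 Eb4 Gb4

With a 3-note motive the entries are G#4, F#4, E4, each down a 2nd from the previous.
From D4 the exact shape gives D4 Eb4 Gb4.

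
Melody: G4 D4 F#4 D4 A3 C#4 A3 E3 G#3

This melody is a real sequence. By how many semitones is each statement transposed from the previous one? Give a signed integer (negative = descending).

-5

Taking 3-note groups, the heads are G4, D4, A3: the pattern moves down a 4th.
G4 to D4 spans -5 semitones.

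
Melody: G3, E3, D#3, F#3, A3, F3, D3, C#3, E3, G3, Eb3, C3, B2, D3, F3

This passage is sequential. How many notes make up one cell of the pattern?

15 notes total. Splitting into 3 groups of 5:
G3 E3 D#3 F#3 A3 | F3 D3 C#3 E3 G3 | Eb3 C3 B2 D3 F3
Each cell is the previous one down a 2nd — so the unit is 5 notes.

5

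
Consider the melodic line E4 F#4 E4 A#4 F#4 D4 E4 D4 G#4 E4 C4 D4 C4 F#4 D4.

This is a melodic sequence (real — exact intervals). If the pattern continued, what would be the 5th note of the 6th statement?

Ab3

Grouping in 5s, the 5th note of each cell is F#4, E4, D4.
Carrying that down a 2nd forward: C4 → Bb3 → Ab3.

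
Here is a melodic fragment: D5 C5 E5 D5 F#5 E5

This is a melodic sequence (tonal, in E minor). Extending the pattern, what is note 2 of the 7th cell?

With 2-note cells, note 2 of each statement runs C5, D5, E5.
Extending up a 2nd: F#5 → G5 → A5 → B5.

B5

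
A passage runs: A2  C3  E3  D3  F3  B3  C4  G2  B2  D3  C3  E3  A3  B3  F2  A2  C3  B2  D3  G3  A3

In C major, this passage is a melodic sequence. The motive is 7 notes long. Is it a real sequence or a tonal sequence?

Every note is diatonic to C major.
Cell 1 has +3 semitones from note 1 to 2, but cell 2 has +4 — the interval quality changes while the contour stays the same, which is the hallmark of a tonal sequence.

tonal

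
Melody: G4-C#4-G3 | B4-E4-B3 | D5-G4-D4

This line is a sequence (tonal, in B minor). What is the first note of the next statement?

F#5

Taking 3-note groups, the heads are G4, B4, D5: the pattern moves up a 3rd.
The next head, up a 3rd from D5, is F#5.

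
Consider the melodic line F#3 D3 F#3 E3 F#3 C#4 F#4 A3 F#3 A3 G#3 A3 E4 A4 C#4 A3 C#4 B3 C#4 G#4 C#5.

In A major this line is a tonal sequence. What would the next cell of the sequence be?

E4 C#4 E4 D4 E4 B4 E5

The 7-note cells begin on F#3, A3, C#4 — each up a 3rd from the last.
From E4 the diatonic shape gives E4 C#4 E4 D4 E4 B4 E5.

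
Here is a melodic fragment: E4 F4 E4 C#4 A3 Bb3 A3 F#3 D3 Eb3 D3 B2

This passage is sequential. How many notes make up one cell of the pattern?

12 notes total. Splitting into 3 groups of 4:
E4 F4 E4 C#4 | A3 Bb3 A3 F#3 | D3 Eb3 D3 B2
Every group is a transposition down a 5th of the one before; no shorter unit works.

4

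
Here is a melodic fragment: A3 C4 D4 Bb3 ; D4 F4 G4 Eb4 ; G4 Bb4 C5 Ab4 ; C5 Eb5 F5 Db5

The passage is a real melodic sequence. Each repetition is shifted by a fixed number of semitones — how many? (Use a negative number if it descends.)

Unit = 4 notes; the statements start on A3, D4, G4, C5, moving up a 4th each time.
A3→D4 is 62 − 57 = 5 semitones.

5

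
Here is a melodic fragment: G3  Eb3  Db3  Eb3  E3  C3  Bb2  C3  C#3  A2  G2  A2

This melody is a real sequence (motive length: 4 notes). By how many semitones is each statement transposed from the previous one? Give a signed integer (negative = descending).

Taking 4-note groups, the heads are G3, E3, C#3: the pattern moves down a 3rd.
Counting half-steps from G3 to E3: -3.

-3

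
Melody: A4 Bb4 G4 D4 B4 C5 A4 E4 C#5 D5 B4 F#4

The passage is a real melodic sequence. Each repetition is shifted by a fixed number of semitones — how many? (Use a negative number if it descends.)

Unit = 4 notes; the statements start on A4, B4, C#5, moving up a 2nd each time.
A4 to B4 spans +2 semitones.

2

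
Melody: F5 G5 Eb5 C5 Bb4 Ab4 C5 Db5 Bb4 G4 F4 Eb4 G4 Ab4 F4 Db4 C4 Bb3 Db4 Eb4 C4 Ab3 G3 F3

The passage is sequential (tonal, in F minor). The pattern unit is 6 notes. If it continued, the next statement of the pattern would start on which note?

Ab3

With a 6-note motive the entries are F5, C5, G4, Db4, each down a 4th from the previous.
One more step down a 4th gives Ab3.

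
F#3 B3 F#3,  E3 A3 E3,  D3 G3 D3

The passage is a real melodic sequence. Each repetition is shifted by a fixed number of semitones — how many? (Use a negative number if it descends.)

The 3-note cells begin on F#3, E3, D3 — each down a 2nd from the last.
F#3→E3 is 52 − 54 = -2 semitones.

-2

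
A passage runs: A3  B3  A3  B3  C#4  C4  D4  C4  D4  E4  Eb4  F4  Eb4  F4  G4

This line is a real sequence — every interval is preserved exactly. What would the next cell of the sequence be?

With a 5-note motive the entries are A3, C4, Eb4, each up a 3rd from the previous.
Statement 4 starts on Gb4 and keeps the same exact contour: Gb4 Ab4 Gb4 Ab4 Bb4.

Gb4 Ab4 Gb4 Ab4 Bb4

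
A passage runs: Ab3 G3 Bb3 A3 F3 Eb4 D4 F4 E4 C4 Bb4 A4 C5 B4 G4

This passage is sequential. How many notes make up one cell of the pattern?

15 notes total. Splitting into 3 groups of 5:
Ab3 G3 Bb3 A3 F3 | Eb4 D4 F4 E4 C4 | Bb4 A4 C5 B4 G4
Each cell is the previous one up a 5th — so the unit is 5 notes.

5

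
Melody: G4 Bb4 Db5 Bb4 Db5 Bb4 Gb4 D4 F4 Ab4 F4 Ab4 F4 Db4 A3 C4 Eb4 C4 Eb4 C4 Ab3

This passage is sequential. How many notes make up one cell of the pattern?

Try groups of 7 (3 cells in 21 notes):
G4 Bb4 Db5 Bb4 Db5 Bb4 Gb4 | D4 F4 Ab4 F4 Ab4 F4 Db4 | A3 C4 Eb4 C4 Eb4 C4 Ab3
That's a consistent down a 4th shift per cell, and no other grouping gives one.

7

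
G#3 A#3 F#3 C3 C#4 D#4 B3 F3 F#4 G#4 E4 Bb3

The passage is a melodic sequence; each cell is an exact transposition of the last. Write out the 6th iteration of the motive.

A5 B5 G5 Db5

Taking 4-note groups, the heads are G#3, C#4, F#4: the pattern moves up a 4th.
Extending up a 4th: B4 → E5 → A5.
So cell 6 is A5 B5 G5 Db5.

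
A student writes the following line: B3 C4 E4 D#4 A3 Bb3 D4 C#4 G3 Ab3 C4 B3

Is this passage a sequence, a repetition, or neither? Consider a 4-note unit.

sequence

Each 4-note cell is the previous one transposed down a 2nd.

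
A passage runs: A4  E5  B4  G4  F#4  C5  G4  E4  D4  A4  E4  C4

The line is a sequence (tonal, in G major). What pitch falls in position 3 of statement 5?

With 4-note cells, note 3 of each statement runs B4, G4, E4.
Carrying that down a 3rd forward: C4 → A3.

A3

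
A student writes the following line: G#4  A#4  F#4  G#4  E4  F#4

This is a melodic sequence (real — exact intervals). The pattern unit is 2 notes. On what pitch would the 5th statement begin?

Unit = 2 notes; the statements start on G#4, F#4, E4, moving down a 2nd each time.
Extending the heads down a 2nd: D4 → C4.

C4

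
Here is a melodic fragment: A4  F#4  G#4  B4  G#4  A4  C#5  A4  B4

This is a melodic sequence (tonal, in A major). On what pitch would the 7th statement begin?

G#5

The 3-note cells begin on A4, B4, C#5 — each up a 2nd from the last.
Continuing: D5 → E5 → F#5 → G#5. Statement 7 starts on G#5.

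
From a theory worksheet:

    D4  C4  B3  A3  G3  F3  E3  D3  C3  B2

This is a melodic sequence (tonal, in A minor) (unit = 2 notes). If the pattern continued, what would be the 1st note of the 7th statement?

Grouping in 2s, the 1st note of each cell is D4, B3, G3, E3, C3.
Carrying that down a 3rd forward: A2 → F2.

F2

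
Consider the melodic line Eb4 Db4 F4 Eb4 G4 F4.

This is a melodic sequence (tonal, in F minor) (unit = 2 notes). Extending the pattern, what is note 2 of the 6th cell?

With 2-note cells, note 2 of each statement runs Db4, Eb4, F4.
Extending up a 2nd: G4 → Ab4 → Bb4.

Bb4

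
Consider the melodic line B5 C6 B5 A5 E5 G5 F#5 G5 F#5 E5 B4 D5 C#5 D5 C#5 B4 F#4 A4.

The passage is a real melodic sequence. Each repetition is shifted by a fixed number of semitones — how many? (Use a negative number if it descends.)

-5

Unit = 6 notes; the statements start on B5, F#5, C#5, moving down a 4th each time.
B5→F#5 is 78 − 83 = -5 semitones.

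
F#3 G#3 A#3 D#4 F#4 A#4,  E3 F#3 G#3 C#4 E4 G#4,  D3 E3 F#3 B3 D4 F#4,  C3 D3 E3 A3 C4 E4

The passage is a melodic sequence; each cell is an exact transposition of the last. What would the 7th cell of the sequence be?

Gb2 Ab2 Bb2 Eb3 Gb3 Bb3

Taking 6-note groups, the heads are F#3, E3, D3, C3: the pattern moves down a 2nd.
Continuing the starts: Bb2 → Ab2 → Gb2.
From Gb2 the exact shape gives Gb2 Ab2 Bb2 Eb3 Gb3 Bb3.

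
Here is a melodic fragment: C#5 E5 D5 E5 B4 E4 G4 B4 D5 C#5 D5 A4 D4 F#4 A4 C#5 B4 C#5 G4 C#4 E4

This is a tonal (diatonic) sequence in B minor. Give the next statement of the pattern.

The 7-note cells begin on C#5, B4, A4 — each down a 2nd from the last.
Statement 4 starts on G4 and keeps the same diatonic contour: G4 B4 A4 B4 F#4 B3 D4.

G4 B4 A4 B4 F#4 B3 D4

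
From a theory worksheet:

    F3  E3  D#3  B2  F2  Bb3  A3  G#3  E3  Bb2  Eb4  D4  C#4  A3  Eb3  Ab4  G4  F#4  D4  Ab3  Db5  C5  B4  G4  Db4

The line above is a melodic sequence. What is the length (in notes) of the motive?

25 notes total. Splitting into 5 groups of 5:
F3 E3 D#3 B2 F2 | Bb3 A3 G#3 E3 Bb2 | Eb4 D4 C#4 A3 Eb3 | Ab4 G4 F#4 D4 Ab3 | Db5 C5 B4 G4 Db4
Every group is a transposition up a 4th of the one before; no shorter unit works.

5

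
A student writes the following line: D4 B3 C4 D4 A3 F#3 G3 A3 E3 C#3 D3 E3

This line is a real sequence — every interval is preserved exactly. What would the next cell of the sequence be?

B2 G#2 A2 B2

With a 4-note motive the entries are D4, A3, E3, each down a 4th from the previous.
From B2 the exact shape gives B2 G#2 A2 B2.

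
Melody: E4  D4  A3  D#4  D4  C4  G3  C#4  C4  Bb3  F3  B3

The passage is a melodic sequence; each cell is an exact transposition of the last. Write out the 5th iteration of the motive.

Unit = 4 notes; the statements start on E4, D4, C4, moving down a 2nd each time.
Extending down a 2nd: Bb3 → Ab3.
From Ab3 the exact shape gives Ab3 Gb3 Db3 G3.

Ab3 Gb3 Db3 G3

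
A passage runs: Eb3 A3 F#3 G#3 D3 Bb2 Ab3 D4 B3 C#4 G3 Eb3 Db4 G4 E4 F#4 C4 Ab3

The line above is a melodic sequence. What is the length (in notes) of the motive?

6

Try groups of 6 (3 cells in 18 notes):
Eb3 A3 F#3 G#3 D3 Bb2 | Ab3 D4 B3 C#4 G3 Eb3 | Db4 G4 E4 F#4 C4 Ab3
Each cell is the previous one up a 4th — so the unit is 6 notes.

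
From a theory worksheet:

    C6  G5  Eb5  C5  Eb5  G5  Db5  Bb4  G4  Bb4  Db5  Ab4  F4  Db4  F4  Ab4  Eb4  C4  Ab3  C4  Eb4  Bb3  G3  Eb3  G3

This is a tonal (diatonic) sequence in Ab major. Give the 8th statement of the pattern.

With a 5-note motive the entries are C6, G5, Db5, Ab4, Eb4, each down a 4th from the previous.
Extending down a 4th: Bb3 → F3 → C3.
Statement 8 starts on C3 and keeps the same diatonic contour: C3 G2 Eb2 C2 Eb2.

C3 G2 Eb2 C2 Eb2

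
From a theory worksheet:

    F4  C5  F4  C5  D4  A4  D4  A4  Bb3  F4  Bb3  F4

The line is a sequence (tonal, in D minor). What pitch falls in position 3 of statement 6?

The unit is 4 notes. Position-3 pitches of the 3 shown cells: F4, D4, Bb3.
Each moves down a 3rd. Continuing: G3 → E3 → C3.

C3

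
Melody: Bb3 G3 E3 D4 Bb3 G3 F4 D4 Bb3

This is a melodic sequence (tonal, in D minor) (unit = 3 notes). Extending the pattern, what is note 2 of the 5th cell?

The unit is 3 notes. Position-2 pitches of the 3 shown cells: G3, Bb3, D4.
Each moves up a 3rd. Continuing: F4 → A4.

A4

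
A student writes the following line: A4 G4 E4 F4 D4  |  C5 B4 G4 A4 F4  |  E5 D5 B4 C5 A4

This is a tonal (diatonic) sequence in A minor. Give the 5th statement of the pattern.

Unit = 5 notes; the statements start on A4, C5, E5, moving up a 3rd each time.
Carrying on: G5 → B5.
So cell 5 is B5 A5 F5 G5 E5.

B5 A5 F5 G5 E5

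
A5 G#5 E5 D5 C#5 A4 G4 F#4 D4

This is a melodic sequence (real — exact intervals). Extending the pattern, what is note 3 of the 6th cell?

The unit is 3 notes. Position-3 pitches of the 3 shown cells: E5, A4, D4.
Extending down a 5th: G3 → C3 → F2.

F2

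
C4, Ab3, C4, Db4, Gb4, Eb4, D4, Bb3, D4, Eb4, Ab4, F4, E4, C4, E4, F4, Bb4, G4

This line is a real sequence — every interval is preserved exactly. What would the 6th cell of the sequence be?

A#4 F#4 A#4 B4 E5 C#5

Unit = 6 notes; the statements start on C4, D4, E4, moving up a 2nd each time.
Carrying on: F#4 → G#4 → A#4.
So cell 6 is A#4 F#4 A#4 B4 E5 C#5.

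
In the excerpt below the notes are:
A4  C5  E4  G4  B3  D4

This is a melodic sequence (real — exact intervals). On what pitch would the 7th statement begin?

The 2-note cells begin on A4, E4, B3 — each down a 4th from the last.
Extending the heads down a 4th: F#3 → C#3 → G#2 → D#2.

D#2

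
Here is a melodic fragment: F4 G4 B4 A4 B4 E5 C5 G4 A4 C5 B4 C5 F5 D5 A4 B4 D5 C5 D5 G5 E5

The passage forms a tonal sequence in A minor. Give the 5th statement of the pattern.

Unit = 7 notes; the statements start on F4, G4, A4, moving up a 2nd each time.
Extending up a 2nd: B4 → C5.
From C5 the diatonic shape gives C5 D5 F5 E5 F5 B5 G5.

C5 D5 F5 E5 F5 B5 G5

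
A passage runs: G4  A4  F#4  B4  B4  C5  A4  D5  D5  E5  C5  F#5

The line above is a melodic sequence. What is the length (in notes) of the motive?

There are 12 notes; a 4-note unit gives 3 cells:
G4 A4 F#4 B4 | B4 C5 A4 D5 | D5 E5 C5 F#5
That's a consistent up a 3rd shift per cell, and no other grouping gives one.

4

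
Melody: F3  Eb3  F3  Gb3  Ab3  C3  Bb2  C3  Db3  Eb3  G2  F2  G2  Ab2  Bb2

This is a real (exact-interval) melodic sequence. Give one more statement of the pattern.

The 5-note cells begin on F3, C3, G2 — each down a 4th from the last.
Statement 4 starts on D2 and keeps the same exact contour: D2 C2 D2 Eb2 F2.

D2 C2 D2 Eb2 F2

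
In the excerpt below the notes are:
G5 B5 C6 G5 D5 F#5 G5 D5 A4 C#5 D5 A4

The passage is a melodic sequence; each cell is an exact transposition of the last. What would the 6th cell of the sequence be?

F#3 A#3 B3 F#3

The 4-note cells begin on G5, D5, A4 — each down a 4th from the last.
Extending down a 4th: E4 → B3 → F#3.
From F#3 the exact shape gives F#3 A#3 B3 F#3.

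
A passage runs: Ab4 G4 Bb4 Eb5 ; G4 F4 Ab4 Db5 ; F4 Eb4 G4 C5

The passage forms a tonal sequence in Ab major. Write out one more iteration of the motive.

The 4-note cells begin on Ab4, G4, F4 — each down a 2nd from the last.
From Eb4 the diatonic shape gives Eb4 Db4 F4 Bb4.

Eb4 Db4 F4 Bb4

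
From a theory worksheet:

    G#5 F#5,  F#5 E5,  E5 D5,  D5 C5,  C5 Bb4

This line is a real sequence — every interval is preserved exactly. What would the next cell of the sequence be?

Taking 2-note groups, the heads are G#5, F#5, E5, D5, C5: the pattern moves down a 2nd.
So cell 6 is Bb4 Ab4.

Bb4 Ab4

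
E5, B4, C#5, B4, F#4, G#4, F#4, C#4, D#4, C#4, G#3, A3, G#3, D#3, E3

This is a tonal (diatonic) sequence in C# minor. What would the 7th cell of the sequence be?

With a 3-note motive the entries are E5, B4, F#4, C#4, G#3, each down a 4th from the previous.
Extending down a 4th: D#3 → A2.
So cell 7 is A2 E2 F#2.

A2 E2 F#2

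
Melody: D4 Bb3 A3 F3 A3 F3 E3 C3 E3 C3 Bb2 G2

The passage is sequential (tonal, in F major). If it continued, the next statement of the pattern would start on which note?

Taking 4-note groups, the heads are D4, A3, E3: the pattern moves down a 4th.
The next head, down a 4th from E3, is Bb2.

Bb2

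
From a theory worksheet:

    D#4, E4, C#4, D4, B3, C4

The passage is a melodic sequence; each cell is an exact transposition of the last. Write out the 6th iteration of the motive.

The 2-note cells begin on D#4, C#4, B3 — each down a 2nd from the last.
Carrying on: A3 → G3 → F3.
So cell 6 is F3 Gb3.

F3 Gb3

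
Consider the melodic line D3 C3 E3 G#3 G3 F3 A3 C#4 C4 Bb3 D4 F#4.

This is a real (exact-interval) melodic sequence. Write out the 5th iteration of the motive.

Bb4 Ab4 C5 E5

With a 4-note motive the entries are D3, G3, C4, each up a 4th from the previous.
Continuing the starts: F4 → Bb4.
From Bb4 the exact shape gives Bb4 Ab4 C5 E5.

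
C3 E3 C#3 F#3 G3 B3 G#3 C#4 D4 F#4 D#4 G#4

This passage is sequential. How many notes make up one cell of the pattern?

Try groups of 4 (3 cells in 12 notes):
C3 E3 C#3 F#3 | G3 B3 G#3 C#4 | D4 F#4 D#4 G#4
Every group is a transposition up a 5th of the one before; no shorter unit works.

4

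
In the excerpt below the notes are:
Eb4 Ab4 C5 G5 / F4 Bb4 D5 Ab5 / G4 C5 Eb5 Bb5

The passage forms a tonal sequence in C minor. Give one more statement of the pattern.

Ab4 D5 F5 C6

With a 4-note motive the entries are Eb4, F4, G4, each up a 2nd from the previous.
Statement 4 starts on Ab4 and keeps the same diatonic contour: Ab4 D5 F5 C6.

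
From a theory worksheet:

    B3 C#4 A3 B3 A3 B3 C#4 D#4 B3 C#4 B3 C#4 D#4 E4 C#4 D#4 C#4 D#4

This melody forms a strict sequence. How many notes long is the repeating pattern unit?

6

18 notes total. Splitting into 3 groups of 6:
B3 C#4 A3 B3 A3 B3 | C#4 D#4 B3 C#4 B3 C#4 | D#4 E4 C#4 D#4 C#4 D#4
That's a consistent up a 2nd shift per cell, and no other grouping gives one.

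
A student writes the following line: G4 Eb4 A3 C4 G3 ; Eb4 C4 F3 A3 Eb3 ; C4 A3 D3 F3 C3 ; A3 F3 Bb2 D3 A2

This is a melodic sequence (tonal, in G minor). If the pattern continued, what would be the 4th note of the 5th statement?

Bb2

With 5-note cells, note 4 of each statement runs C4, A3, F3, D3.
Each moves down a 3rd; the next is Bb2.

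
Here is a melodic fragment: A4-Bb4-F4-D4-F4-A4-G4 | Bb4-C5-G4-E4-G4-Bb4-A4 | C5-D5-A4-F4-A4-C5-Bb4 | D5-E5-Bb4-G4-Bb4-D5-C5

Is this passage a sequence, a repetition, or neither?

sequence

Each 7-note cell is the previous one transposed up a 2nd.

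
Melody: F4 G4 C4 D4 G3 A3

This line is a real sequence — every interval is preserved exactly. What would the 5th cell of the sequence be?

A2 B2

With a 2-note motive the entries are F4, C4, G3, each down a 4th from the previous.
Extending down a 4th: D3 → A2.
So cell 5 is A2 B2.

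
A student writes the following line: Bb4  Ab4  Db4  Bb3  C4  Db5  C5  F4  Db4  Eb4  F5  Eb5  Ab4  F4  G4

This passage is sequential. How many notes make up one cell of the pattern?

There are 15 notes; a 5-note unit gives 3 cells:
Bb4 Ab4 Db4 Bb3 C4 | Db5 C5 F4 Db4 Eb4 | F5 Eb5 Ab4 F4 G4
That's a consistent up a 3rd shift per cell, and no other grouping gives one.

5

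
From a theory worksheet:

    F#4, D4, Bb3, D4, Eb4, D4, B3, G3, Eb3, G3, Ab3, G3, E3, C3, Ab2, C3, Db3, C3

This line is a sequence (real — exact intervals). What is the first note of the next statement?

A2

With a 6-note motive the entries are F#4, B3, E3, each down a 5th from the previous.
One more step down a 5th gives A2.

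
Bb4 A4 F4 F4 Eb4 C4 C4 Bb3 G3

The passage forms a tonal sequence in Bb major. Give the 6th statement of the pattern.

A2 G2 Eb2

Unit = 3 notes; the statements start on Bb4, F4, C4, moving down a 4th each time.
Continuing the starts: G3 → D3 → A2.
From A2 the diatonic shape gives A2 G2 Eb2.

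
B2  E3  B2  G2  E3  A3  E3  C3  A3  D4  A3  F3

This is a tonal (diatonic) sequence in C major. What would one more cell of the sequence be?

With a 4-note motive the entries are B2, E3, A3, each up a 4th from the previous.
From D4 the diatonic shape gives D4 G4 D4 B3.

D4 G4 D4 B3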